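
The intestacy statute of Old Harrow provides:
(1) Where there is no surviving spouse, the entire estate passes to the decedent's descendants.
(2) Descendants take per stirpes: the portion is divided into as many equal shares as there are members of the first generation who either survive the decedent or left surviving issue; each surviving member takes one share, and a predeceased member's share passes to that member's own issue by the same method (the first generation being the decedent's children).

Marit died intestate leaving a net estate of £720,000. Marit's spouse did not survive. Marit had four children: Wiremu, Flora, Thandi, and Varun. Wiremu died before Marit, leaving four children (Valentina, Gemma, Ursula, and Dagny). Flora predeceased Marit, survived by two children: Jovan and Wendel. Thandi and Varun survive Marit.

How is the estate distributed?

The entire £720,000 passes to the descendants.
That amount (£720,000) is divided into 4 shares of £180,000: Thandi and Varun each take £180,000; Wiremu's £180,000 share passes to Wiremu's issue; Flora's £180,000 share passes to Flora's issue.
Wiremu's share (£180,000) is divided into 4 shares of £45,000: Valentina, Gemma, Ursula, and Dagny each take £45,000.
Flora's share (£180,000) is divided into 2 shares of £90,000: Jovan and Wendel each take £90,000.

Valentina: £45,000; Gemma: £45,000; Ursula: £45,000; Dagny: £45,000; Jovan: £90,000; Wendel: £90,000; Thandi: £180,000; Varun: £180,000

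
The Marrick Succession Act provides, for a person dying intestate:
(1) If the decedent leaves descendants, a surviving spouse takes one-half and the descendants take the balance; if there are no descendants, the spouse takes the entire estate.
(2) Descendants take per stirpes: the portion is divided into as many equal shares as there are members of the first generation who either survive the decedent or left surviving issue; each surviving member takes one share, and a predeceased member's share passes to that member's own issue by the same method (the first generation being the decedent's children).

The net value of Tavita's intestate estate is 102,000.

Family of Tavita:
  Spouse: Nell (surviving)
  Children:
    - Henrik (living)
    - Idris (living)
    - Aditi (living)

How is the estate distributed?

Nell takes one-half of 102,000 = 51,000. The remaining 51,000 passes to the descendants.
The descendants' portion (51,000) is divided into 3 shares of 17,000: Henrik, Idris, and Aditi each take 17,000.

Nell: 51,000; Henrik: 17,000; Idris: 17,000; Aditi: 17,000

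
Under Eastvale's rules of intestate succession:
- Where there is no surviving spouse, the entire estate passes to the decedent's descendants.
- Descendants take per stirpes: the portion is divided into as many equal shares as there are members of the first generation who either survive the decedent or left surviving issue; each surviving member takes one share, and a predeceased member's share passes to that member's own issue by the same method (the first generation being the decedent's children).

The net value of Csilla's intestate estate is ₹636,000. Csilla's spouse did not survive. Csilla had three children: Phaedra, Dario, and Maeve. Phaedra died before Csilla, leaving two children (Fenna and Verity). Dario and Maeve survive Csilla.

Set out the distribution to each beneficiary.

The entire ₹636,000 passes to the descendants.
That amount (₹636,000) is divided into 3 shares of ₹212,000: Dario and Maeve each take ₹212,000; Phaedra's ₹212,000 share passes to Phaedra's issue.
Phaedra's share (₹212,000) is divided into 2 shares of ₹106,000: Fenna and Verity each take ₹106,000.

Fenna: ₹106,000; Verity: ₹106,000; Dario: ₹212,000; Maeve: ₹212,000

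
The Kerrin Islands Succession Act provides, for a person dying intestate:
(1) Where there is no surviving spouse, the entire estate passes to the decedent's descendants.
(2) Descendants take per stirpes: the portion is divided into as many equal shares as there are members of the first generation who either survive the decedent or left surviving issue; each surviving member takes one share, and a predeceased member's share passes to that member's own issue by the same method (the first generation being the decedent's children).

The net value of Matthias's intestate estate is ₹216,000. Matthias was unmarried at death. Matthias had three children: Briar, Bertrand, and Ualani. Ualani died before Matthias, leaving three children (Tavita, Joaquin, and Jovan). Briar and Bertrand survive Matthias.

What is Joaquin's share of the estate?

The entire ₹216,000 passes to the descendants.
That amount (₹216,000) is divided into 3 shares of ₹72,000: Briar and Bertrand each take ₹72,000; Ualani's ₹72,000 share passes to Ualani's issue.
Ualani's share (₹72,000) is divided into 3 shares of ₹24,000: Tavita, Joaquin, and Jovan each take ₹24,000.

Joaquin receives ₹24,000.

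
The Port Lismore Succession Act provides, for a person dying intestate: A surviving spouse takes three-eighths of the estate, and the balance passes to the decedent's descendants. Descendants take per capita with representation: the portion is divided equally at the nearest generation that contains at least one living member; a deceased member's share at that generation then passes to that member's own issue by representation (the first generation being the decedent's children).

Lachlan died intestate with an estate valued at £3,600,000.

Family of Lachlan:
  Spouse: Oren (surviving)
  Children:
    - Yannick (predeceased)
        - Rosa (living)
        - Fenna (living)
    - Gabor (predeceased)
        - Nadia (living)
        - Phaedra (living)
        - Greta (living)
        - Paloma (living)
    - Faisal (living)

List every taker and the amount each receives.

Oren takes three-eighths of £3,600,000 = £1,350,000. The remaining £2,250,000 passes to the descendants.
The descendants' portion (£2,250,000) is divided into 3 shares of £750,000: Faisal takes £750,000; Yannick's £750,000 share passes to Yannick's issue; Gabor's £750,000 share passes to Gabor's issue.
Yannick's share (£750,000) is divided into 2 shares of £375,000: Rosa and Fenna each take £375,000.
Gabor's share (£750,000) is divided into 4 shares of £187,500: Nadia, Phaedra, Greta, and Paloma each take £187,500.

Oren: £1,350,000; Rosa: £375,000; Fenna: £375,000; Nadia: £187,500; Phaedra: £187,500; Greta: £187,500; Paloma: £187,500; Faisal: £750,000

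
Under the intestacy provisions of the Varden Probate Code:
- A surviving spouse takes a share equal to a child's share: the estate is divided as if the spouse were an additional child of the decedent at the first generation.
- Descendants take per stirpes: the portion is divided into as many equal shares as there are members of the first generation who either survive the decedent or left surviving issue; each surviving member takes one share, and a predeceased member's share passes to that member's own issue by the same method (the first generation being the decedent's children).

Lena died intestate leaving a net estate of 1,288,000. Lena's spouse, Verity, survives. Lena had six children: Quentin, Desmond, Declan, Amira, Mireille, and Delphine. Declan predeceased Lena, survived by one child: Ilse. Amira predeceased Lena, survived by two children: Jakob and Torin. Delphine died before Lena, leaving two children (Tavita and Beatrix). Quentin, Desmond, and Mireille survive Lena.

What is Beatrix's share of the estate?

Beatrix receives 92,000.

The spouse counts as an additional share at the children's level, so there are 7 primary shares of 184,000. Verity takes one such share (184,000).
The children's combined portion (1,104,000) is divided into 6 shares of 184,000: Quentin, Desmond, and Mireille each take 184,000; Declan's 184,000 share passes to Declan's issue; Amira's 184,000 share passes to Amira's issue; Delphine's 184,000 share passes to Delphine's issue.
Declan's share (184,000) passes entirely to Ilse.
Amira's share (184,000) is divided into 2 shares of 92,000: Jakob and Torin each take 92,000.
Delphine's share (184,000) is divided into 2 shares of 92,000: Tavita and Beatrix each take 92,000.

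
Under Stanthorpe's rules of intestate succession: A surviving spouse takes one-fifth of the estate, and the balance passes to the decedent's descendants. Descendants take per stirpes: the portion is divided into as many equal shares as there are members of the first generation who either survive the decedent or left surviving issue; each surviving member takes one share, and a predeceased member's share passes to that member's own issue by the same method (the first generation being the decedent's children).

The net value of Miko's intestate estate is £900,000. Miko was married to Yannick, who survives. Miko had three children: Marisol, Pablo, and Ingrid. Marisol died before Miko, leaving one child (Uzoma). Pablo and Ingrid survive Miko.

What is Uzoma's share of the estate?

Yannick takes one-fifth of £900,000 = £180,000. The remaining £720,000 passes to the descendants.
The descendants' portion (£720,000) is divided into 3 shares of £240,000: Pablo and Ingrid each take £240,000; Marisol's £240,000 share passes to Marisol's issue.
Marisol's share (£240,000) passes entirely to Uzoma.

Uzoma receives £240,000.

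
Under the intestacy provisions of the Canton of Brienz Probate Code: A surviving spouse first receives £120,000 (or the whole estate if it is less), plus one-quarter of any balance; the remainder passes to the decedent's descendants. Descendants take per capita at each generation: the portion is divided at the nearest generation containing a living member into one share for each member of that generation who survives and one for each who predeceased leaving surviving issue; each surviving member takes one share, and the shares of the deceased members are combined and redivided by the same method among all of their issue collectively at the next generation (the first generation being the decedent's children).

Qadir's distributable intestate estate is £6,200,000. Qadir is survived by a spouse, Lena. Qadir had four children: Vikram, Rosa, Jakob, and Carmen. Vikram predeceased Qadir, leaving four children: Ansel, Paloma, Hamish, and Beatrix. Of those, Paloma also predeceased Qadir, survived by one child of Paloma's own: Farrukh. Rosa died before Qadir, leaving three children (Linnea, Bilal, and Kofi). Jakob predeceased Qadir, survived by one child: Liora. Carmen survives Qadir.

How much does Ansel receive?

Lena first takes £120,000, leaving a balance of £6,080,000. Lena then takes one-quarter of the balance (£1,520,000), for a total of £1,640,000. The remaining £4,560,000 passes to the descendants.
The descendants' portion (£4,560,000) is divided at the children's generation into 4 shares of £1,140,000. Carmen takes £1,140,000. The 3 shares of the deceased (Vikram, Rosa, and Jakob) are combined into a pool of £3,420,000.
That pool (£3,420,000) is divided at the grandchildren's generation into 8 shares of £427,500. Ansel, Hamish, Beatrix, Linnea, Bilal, Kofi, and Liora each take £427,500. The remaining share for the deceased Paloma (£427,500) is carried to the next generation.
That pool (£427,500) passes entirely to Farrukh, the sole taker at the great-grandchildren's generation.

Ansel receives £427,500.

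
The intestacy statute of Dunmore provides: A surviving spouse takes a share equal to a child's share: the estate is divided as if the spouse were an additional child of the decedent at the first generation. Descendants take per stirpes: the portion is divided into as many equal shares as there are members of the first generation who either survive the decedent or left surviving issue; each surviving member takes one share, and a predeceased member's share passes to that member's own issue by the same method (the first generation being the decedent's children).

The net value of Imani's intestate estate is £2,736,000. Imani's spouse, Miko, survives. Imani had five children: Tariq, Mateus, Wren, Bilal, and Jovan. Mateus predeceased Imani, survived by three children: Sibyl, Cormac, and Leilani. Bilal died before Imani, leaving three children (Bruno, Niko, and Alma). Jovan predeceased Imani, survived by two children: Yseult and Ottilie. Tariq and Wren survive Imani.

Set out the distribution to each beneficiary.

Miko: £456,000; Tariq: £456,000; Sibyl: £152,000; Cormac: £152,000; Leilani: £152,000; Wren: £456,000; Bruno: £152,000; Niko: £152,000; Alma: £152,000; Yseult: £228,000; Ottilie: £228,000

The spouse counts as an additional share at the children's level, so there are 6 primary shares of £456,000. Miko takes one such share (£456,000).
The children's combined portion (£2,280,000) is divided into 5 shares of £456,000: Tariq and Wren each take £456,000; Mateus's £456,000 share passes to Mateus's issue; Bilal's £456,000 share passes to Bilal's issue; Jovan's £456,000 share passes to Jovan's issue.
Mateus's share (£456,000) is divided into 3 shares of £152,000: Sibyl, Cormac, and Leilani each take £152,000.
Bilal's share (£456,000) is divided into 3 shares of £152,000: Bruno, Niko, and Alma each take £152,000.
Jovan's share (£456,000) is divided into 2 shares of £228,000: Yseult and Ottilie each take £228,000.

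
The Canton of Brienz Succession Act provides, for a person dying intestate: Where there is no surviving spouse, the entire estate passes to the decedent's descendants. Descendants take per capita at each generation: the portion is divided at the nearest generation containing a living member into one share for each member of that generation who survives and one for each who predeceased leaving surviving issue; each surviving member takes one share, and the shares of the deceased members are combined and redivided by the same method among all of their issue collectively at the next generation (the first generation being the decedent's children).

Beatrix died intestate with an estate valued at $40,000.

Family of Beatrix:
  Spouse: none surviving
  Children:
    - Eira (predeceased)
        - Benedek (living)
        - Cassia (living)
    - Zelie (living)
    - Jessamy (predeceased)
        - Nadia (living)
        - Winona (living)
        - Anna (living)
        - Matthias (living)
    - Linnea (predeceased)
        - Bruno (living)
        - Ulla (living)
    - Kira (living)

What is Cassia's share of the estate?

Cassia receives $3,000.

The entire $40,000 passes to the descendants.
That amount ($40,000) is divided at the children's generation into 5 shares of $8,000. Zelie and Kira each take $8,000. The 3 shares of the deceased (Eira, Jessamy, and Linnea) are combined into a pool of $24,000.
That pool ($24,000) is divided at the grandchildren's generation equally among Benedek, Cassia, Nadia, Winona, Anna, Matthias, Bruno, and Ulla: $3,000 each.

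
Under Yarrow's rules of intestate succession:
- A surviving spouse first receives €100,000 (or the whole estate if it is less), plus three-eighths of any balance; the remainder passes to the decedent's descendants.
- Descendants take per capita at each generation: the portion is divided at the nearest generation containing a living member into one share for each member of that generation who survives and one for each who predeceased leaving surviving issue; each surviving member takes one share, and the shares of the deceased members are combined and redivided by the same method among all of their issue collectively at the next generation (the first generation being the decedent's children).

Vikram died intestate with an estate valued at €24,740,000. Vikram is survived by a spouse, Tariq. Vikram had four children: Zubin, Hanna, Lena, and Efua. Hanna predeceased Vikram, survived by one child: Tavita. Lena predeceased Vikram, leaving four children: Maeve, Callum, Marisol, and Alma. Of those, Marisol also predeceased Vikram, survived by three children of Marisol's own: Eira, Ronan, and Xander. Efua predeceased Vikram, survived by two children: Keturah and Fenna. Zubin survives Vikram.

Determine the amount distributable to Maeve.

Maeve receives €1,650,000.

Tariq first takes €100,000, leaving a balance of €24,640,000. Tariq then takes three-eighths of the balance (€9,240,000), for a total of €9,340,000. The remaining €15,400,000 passes to the descendants.
The descendants' portion (€15,400,000) is divided at the children's generation into 4 shares of €3,850,000. Zubin takes €3,850,000. The 3 shares of the deceased (Hanna, Lena, and Efua) are combined into a pool of €11,550,000.
That pool (€11,550,000) is divided at the grandchildren's generation into 7 shares of €1,650,000. Tavita, Maeve, Callum, Alma, Keturah, and Fenna each take €1,650,000. The remaining share for the deceased Marisol (€1,650,000) is carried to the next generation.
That pool (€1,650,000) is divided at the great-grandchildren's generation equally among Eira, Ronan, and Xander: €550,000 each.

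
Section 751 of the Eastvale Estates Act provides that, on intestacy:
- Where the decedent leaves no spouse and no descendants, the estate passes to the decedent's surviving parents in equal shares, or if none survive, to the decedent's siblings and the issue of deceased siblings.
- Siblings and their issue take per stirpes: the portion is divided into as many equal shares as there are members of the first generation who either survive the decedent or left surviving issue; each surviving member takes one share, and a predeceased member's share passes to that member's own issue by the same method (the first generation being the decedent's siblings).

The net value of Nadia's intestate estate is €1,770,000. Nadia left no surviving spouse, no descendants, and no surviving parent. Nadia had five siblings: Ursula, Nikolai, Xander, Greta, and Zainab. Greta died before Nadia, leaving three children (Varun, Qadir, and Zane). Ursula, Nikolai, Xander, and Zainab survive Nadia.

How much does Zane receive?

Zane receives €118,000.

The entire €1,770,000 passes to the siblings and their issue.
That amount (€1,770,000) is divided into 5 shares of €354,000: Ursula, Nikolai, Xander, and Zainab each take €354,000; Greta's €354,000 share passes to Greta's issue.
Greta's share (€354,000) is divided into 3 shares of €118,000: Varun, Qadir, and Zane each take €118,000.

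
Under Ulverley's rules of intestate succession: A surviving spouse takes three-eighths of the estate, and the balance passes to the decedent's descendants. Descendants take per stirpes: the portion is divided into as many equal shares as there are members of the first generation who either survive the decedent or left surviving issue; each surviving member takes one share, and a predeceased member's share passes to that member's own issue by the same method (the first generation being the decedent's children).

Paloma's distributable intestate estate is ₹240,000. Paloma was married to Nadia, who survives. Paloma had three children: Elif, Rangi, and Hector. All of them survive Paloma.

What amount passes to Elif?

Elif receives ₹50,000.

Nadia takes three-eighths of ₹240,000 = ₹90,000. The remaining ₹150,000 passes to the descendants.
The descendants' portion (₹150,000) is divided into 3 shares of ₹50,000: Elif, Rangi, and Hector each take ₹50,000.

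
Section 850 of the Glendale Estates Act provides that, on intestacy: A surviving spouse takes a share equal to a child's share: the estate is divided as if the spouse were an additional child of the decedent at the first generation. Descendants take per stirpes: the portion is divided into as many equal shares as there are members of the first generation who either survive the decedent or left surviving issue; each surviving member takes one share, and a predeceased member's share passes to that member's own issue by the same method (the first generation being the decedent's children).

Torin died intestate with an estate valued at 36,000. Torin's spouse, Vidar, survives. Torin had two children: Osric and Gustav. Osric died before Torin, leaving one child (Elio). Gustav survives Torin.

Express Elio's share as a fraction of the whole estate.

The spouse counts as an additional share at the children's level, so there are 3 primary shares of 12,000. Vidar takes one such share (12,000).
The children's combined portion (24,000) is divided into 2 shares of 12,000: Gustav takes 12,000; Osric's 12,000 share passes to Osric's issue.
Osric's share (12,000) passes entirely to Elio.

Elio receives 1/3 of the estate.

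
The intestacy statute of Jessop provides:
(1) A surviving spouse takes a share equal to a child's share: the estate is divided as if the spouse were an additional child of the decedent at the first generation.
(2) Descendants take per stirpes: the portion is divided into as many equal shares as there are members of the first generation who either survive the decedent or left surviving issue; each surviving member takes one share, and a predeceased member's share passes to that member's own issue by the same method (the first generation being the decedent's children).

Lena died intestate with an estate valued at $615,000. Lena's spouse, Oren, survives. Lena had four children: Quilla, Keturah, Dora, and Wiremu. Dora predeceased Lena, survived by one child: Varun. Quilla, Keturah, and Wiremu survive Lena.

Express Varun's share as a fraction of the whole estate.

Varun receives 1/5 of the estate.

The spouse counts as an additional share at the children's level, so there are 5 primary shares of $123,000. Oren takes one such share ($123,000).
The children's combined portion ($492,000) is divided into 4 shares of $123,000: Quilla, Keturah, and Wiremu each take $123,000; Dora's $123,000 share passes to Dora's issue.
Dora's share ($123,000) passes entirely to Varun.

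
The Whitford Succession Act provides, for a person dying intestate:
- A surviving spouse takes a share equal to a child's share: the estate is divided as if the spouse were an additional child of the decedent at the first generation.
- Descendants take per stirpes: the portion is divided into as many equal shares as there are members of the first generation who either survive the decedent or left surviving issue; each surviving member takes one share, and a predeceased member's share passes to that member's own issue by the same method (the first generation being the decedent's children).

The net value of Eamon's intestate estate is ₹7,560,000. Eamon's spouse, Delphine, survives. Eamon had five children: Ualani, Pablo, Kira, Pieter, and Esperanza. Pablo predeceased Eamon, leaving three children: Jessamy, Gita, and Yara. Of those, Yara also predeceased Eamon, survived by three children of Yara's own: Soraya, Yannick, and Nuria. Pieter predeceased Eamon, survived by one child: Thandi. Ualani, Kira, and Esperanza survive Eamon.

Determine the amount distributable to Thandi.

Thandi receives ₹1,260,000.

The spouse counts as an additional share at the children's level, so there are 6 primary shares of ₹1,260,000. Delphine takes one such share (₹1,260,000).
The children's combined portion (₹6,300,000) is divided into 5 shares of ₹1,260,000: Ualani, Kira, and Esperanza each take ₹1,260,000; Pablo's ₹1,260,000 share passes to Pablo's issue; Pieter's ₹1,260,000 share passes to Pieter's issue.
Pablo's share (₹1,260,000) is divided into 3 shares of ₹420,000: Jessamy and Gita each take ₹420,000; Yara's ₹420,000 share passes to Yara's issue.
Yara's share (₹420,000) is divided into 3 shares of ₹140,000: Soraya, Yannick, and Nuria each take ₹140,000.
Pieter's share (₹1,260,000) passes entirely to Thandi.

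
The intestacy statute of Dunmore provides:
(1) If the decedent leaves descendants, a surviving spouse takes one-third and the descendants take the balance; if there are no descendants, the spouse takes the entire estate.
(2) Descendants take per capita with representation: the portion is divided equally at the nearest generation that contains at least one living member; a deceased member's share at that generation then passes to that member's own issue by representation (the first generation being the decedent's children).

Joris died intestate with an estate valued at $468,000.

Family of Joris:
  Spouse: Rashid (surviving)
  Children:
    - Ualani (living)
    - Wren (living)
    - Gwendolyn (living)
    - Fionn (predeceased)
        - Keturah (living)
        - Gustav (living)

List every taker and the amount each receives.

Rashid takes one-third of $468,000 = $156,000. The remaining $312,000 passes to the descendants.
The descendants' portion ($312,000) is divided into 4 shares of $78,000: Ualani, Wren, and Gwendolyn each take $78,000; Fionn's $78,000 share passes to Fionn's issue.
Fionn's share ($78,000) is divided into 2 shares of $39,000: Keturah and Gustav each take $39,000.

Rashid: $156,000; Ualani: $78,000; Wren: $78,000; Gwendolyn: $78,000; Keturah: $39,000; Gustav: $39,000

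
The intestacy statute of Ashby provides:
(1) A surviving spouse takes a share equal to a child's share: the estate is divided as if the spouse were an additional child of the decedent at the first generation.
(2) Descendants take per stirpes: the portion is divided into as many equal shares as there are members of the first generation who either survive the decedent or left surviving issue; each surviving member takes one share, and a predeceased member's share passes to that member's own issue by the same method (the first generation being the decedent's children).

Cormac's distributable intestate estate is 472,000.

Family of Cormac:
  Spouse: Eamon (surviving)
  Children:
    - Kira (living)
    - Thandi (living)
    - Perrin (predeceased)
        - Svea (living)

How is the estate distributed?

Eamon: 118,000; Kira: 118,000; Thandi: 118,000; Svea: 118,000

The spouse counts as an additional share at the children's level, so there are 4 primary shares of 118,000. Eamon takes one such share (118,000).
The children's combined portion (354,000) is divided into 3 shares of 118,000: Kira and Thandi each take 118,000; Perrin's 118,000 share passes to Perrin's issue.
Perrin's share (118,000) passes entirely to Svea.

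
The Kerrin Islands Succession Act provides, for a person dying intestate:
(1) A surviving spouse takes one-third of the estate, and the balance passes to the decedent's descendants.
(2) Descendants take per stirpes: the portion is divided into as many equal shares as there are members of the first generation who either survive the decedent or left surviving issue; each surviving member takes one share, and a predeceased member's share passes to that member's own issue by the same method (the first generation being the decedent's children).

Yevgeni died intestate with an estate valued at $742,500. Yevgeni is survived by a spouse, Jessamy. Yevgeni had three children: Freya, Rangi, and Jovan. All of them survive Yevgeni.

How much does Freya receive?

Freya receives $165,000.

Jessamy takes one-third of $742,500 = $247,500. The remaining $495,000 passes to the descendants.
The descendants' portion ($495,000) is divided into 3 shares of $165,000: Freya, Rangi, and Jovan each take $165,000.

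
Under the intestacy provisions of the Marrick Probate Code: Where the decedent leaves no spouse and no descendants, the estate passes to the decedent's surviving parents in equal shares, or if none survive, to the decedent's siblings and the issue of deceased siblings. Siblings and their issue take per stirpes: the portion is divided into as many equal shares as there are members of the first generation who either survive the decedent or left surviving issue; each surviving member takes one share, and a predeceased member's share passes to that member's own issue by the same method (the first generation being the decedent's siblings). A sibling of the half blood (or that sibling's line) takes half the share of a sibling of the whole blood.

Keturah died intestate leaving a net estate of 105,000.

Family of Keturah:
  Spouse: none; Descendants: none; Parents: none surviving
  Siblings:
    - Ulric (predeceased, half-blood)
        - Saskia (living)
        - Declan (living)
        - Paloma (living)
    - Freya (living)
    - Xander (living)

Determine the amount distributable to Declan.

The entire 105,000 passes to the siblings and their issue.
Counting each half-blood sibling's line as half a unit, there are 5/2 units in 105,000, so one unit is 42,000. Whole-blood lines (Freya and Xander) take 42,000 each; half-blood lines (Ulric) take 21,000 each.
Ulric's share (21,000) is divided into 3 shares of 7,000: Saskia, Declan, and Paloma each take 7,000.

Declan receives 7,000.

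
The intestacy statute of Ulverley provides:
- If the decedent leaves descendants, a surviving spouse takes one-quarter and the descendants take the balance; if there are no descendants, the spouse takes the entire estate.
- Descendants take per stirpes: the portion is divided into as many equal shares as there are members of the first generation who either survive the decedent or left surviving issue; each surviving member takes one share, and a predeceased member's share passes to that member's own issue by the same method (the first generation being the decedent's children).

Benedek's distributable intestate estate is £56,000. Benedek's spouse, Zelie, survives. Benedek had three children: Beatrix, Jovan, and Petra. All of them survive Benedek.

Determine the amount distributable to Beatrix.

Zelie takes one-quarter of £56,000 = £14,000. The remaining £42,000 passes to the descendants.
The descendants' portion (£42,000) is divided into 3 shares of £14,000: Beatrix, Jovan, and Petra each take £14,000.

Beatrix receives £14,000.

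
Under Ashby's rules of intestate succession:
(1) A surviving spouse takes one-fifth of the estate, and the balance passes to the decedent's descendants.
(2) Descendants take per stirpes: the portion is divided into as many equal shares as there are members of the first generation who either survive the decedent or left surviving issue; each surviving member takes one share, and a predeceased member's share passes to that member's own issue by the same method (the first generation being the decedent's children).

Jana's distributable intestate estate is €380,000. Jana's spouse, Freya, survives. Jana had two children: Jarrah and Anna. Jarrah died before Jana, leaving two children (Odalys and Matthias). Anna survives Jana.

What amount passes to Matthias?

Freya takes one-fifth of €380,000 = €76,000. The remaining €304,000 passes to the descendants.
The descendants' portion (€304,000) is divided into 2 shares of €152,000: Anna takes €152,000; Jarrah's €152,000 share passes to Jarrah's issue.
Jarrah's share (€152,000) is divided into 2 shares of €76,000: Odalys and Matthias each take €76,000.

Matthias receives €76,000.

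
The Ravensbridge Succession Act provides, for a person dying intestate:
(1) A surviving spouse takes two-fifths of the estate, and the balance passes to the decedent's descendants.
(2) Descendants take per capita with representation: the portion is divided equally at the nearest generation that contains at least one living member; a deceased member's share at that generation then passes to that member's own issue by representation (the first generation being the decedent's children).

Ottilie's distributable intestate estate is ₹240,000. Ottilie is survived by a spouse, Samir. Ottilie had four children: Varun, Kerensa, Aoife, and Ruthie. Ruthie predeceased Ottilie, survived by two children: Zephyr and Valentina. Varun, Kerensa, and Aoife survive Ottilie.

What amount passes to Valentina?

Samir takes two-fifths of ₹240,000 = ₹96,000. The remaining ₹144,000 passes to the descendants.
The descendants' portion (₹144,000) is divided into 4 shares of ₹36,000: Varun, Kerensa, and Aoife each take ₹36,000; Ruthie's ₹36,000 share passes to Ruthie's issue.
Ruthie's share (₹36,000) is divided into 2 shares of ₹18,000: Zephyr and Valentina each take ₹18,000.

Valentina receives ₹18,000.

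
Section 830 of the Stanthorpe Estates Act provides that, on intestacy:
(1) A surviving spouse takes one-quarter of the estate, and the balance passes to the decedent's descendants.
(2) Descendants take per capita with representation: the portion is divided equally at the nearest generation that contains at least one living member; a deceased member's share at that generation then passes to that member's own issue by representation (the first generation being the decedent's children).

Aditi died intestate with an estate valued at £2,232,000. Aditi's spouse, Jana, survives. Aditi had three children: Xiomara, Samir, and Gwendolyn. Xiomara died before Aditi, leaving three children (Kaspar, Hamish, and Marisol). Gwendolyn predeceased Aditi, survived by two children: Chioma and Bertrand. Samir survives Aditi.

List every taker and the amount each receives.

Jana takes one-quarter of £2,232,000 = £558,000. The remaining £1,674,000 passes to the descendants.
The descendants' portion (£1,674,000) is divided into 3 shares of £558,000: Samir takes £558,000; Xiomara's £558,000 share passes to Xiomara's issue; Gwendolyn's £558,000 share passes to Gwendolyn's issue.
Xiomara's share (£558,000) is divided into 3 shares of £186,000: Kaspar, Hamish, and Marisol each take £186,000.
Gwendolyn's share (£558,000) is divided into 2 shares of £279,000: Chioma and Bertrand each take £279,000.

Jana: £558,000; Kaspar: £186,000; Hamish: £186,000; Marisol: £186,000; Samir: £558,000; Chioma: £279,000; Bertrand: £279,000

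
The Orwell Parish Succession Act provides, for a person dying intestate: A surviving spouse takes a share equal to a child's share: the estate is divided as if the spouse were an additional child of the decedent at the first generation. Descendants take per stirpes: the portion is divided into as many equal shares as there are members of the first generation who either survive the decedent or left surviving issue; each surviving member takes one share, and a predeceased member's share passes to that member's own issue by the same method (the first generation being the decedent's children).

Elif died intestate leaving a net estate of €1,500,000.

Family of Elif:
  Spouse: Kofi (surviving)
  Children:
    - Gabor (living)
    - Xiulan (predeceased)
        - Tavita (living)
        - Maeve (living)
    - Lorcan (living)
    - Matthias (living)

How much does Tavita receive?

The spouse counts as an additional share at the children's level, so there are 5 primary shares of €300,000. Kofi takes one such share (€300,000).
The children's combined portion (€1,200,000) is divided into 4 shares of €300,000: Gabor, Lorcan, and Matthias each take €300,000; Xiulan's €300,000 share passes to Xiulan's issue.
Xiulan's share (€300,000) is divided into 2 shares of €150,000: Tavita and Maeve each take €150,000.

Tavita receives €150,000.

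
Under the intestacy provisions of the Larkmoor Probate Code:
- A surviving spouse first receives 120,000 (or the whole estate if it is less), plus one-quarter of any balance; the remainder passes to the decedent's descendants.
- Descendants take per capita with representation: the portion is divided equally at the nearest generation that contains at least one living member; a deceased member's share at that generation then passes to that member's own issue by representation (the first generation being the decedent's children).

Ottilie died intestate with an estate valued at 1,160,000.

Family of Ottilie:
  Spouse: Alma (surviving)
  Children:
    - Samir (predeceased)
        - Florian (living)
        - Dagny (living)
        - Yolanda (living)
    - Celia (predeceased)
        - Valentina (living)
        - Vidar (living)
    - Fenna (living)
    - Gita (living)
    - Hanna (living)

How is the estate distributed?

Alma: 380,000; Florian: 52,000; Dagny: 52,000; Yolanda: 52,000; Valentina: 78,000; Vidar: 78,000; Fenna: 156,000; Gita: 156,000; Hanna: 156,000

Alma first takes 120,000, leaving a balance of 1,040,000. Alma then takes one-quarter of the balance (260,000), for a total of 380,000. The remaining 780,000 passes to the descendants.
The descendants' portion (780,000) is divided into 5 shares of 156,000: Fenna, Gita, and Hanna each take 156,000; Samir's 156,000 share passes to Samir's issue; Celia's 156,000 share passes to Celia's issue.
Samir's share (156,000) is divided into 3 shares of 52,000: Florian, Dagny, and Yolanda each take 52,000.
Celia's share (156,000) is divided into 2 shares of 78,000: Valentina and Vidar each take 78,000.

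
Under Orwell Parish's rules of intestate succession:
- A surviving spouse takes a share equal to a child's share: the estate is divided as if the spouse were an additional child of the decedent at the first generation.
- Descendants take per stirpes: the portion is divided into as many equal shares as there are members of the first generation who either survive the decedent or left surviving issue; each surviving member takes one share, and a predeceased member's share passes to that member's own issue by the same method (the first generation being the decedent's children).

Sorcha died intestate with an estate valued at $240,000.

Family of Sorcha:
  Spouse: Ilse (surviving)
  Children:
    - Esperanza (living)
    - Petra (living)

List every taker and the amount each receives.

Ilse: $80,000; Esperanza: $80,000; Petra: $80,000

The spouse counts as an additional share at the children's level, so there are 3 primary shares of $80,000. Ilse takes one such share ($80,000).
The children's combined portion ($160,000) is divided into 2 shares of $80,000: Esperanza and Petra each take $80,000.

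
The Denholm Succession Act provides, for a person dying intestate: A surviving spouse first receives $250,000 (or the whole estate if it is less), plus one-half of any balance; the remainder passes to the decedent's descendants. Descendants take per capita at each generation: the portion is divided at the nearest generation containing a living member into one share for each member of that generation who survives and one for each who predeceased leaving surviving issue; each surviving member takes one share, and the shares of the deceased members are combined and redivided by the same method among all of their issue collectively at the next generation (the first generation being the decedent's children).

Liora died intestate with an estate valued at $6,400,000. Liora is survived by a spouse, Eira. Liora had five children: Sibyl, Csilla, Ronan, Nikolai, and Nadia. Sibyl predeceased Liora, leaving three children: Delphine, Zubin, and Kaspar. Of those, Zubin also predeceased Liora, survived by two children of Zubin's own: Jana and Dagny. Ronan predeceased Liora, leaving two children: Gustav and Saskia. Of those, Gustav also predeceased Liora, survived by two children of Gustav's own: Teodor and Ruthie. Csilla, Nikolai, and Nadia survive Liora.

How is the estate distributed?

Eira: $3,325,000; Delphine: $246,000; Jana: $123,000; Dagny: $123,000; Kaspar: $246,000; Csilla: $615,000; Teodor: $123,000; Ruthie: $123,000; Saskia: $246,000; Nikolai: $615,000; Nadia: $615,000

Eira first takes $250,000, leaving a balance of $6,150,000. Eira then takes one-half of the balance ($3,075,000), for a total of $3,325,000. The remaining $3,075,000 passes to the descendants.
The descendants' portion ($3,075,000) is divided at the children's generation into 5 shares of $615,000. Csilla, Nikolai, and Nadia each take $615,000. The 2 shares of the deceased (Sibyl and Ronan) are combined into a pool of $1,230,000.
That pool ($1,230,000) is divided at the grandchildren's generation into 5 shares of $246,000. Delphine, Kaspar, and Saskia each take $246,000. The 2 shares of the deceased (Zubin and Gustav) are combined into a pool of $492,000.
That pool ($492,000) is divided at the great-grandchildren's generation equally among Jana, Dagny, Teodor, and Ruthie: $123,000 each.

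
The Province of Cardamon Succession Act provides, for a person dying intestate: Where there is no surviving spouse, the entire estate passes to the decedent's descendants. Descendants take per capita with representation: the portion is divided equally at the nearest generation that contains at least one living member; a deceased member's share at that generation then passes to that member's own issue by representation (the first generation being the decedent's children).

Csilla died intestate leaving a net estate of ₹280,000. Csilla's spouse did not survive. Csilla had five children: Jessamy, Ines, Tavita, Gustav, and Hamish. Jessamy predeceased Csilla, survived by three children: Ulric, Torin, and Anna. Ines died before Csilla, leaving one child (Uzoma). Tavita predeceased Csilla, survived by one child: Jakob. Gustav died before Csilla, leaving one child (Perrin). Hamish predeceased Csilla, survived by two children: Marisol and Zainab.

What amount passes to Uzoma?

The entire ₹280,000 passes to the descendants.
No child survives, so the initial division is made at the grandchildren's generation.
That amount (₹280,000) is divided into 8 shares of ₹35,000: Ulric, Torin, Anna, Uzoma, Jakob, Perrin, Marisol, and Zainab each take ₹35,000.

Uzoma receives ₹35,000.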